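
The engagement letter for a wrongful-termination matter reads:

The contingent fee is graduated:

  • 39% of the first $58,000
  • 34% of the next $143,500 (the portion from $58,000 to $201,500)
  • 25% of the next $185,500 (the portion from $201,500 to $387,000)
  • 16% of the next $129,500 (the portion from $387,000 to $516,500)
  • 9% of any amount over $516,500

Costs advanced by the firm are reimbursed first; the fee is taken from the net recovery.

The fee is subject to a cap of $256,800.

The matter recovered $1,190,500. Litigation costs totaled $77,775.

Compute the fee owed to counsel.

$192,165.25

Fee base (net of costs): $1,190,500 − $77,775 = $1,112,725
First $58,000 at 39% = $22,620.00
Next $143,500 at 34% = $48,790.00
Next $185,500 at 25% = $46,375.00
Next $129,500 at 16% = $20,720.00
Remaining $596,225 at 9% = $53,660.25
Fee: $22,620.00 + $48,790.00 + $46,375.00 + $20,720.00 + $53,660.25 = $192,165.25
$192,165.25 is under the $256,800 cap.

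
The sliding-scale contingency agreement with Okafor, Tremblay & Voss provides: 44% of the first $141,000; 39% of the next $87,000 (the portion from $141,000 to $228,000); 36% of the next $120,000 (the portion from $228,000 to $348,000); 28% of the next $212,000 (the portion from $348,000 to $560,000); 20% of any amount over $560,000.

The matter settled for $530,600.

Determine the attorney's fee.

First $141,000 at 44% = $62,040.00
Next $87,000 at 39% = $33,930.00
Next $120,000 at 36% = $43,200.00
Remaining $182,600 at 28% = $51,128.00
Fee: $62,040.00 + $33,930.00 + $43,200.00 + $51,128.00 = $190,298.00

$190,298.00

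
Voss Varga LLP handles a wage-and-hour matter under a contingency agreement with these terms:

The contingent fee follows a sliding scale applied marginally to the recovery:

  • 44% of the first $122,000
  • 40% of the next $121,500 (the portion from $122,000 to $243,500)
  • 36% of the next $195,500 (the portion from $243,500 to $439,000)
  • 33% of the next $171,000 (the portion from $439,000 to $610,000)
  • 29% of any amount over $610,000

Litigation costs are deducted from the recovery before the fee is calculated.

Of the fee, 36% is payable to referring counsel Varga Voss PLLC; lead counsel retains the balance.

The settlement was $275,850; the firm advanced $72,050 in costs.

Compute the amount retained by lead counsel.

$55,296.00

Fee base (net of costs): $275,850 − $72,050 = $203,800
First $122,000 at 44% = $53,680.00
Remaining $81,800 at 40% = $32,720.00
Fee: $53,680.00 + $32,720.00 = $86,400.00
Referral share: 36% of $86,400.00 = $31,104.00; lead counsel retains $86,400.00 − $31,104.00 = $55,296.00.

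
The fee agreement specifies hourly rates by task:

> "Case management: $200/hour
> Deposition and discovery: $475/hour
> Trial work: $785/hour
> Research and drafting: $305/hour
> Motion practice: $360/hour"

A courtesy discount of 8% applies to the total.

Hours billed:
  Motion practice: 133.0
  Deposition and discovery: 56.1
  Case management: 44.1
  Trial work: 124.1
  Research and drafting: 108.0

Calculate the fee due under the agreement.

Case management: 44.1 × $200 = $8,820.00
Deposition and discovery: 56.1 × $475 = $26,647.50
Trial work: 124.1 × $785 = $97,418.50
Research and drafting: 108.0 × $305 = $32,940.00
Motion practice: 133.0 × $360 = $47,880.00
Subtotal: $213,706.00
Less 8% discount: −$17,096.48
Total: $213,706.00 − $17,096.48 = $196,609.52

$196,609.52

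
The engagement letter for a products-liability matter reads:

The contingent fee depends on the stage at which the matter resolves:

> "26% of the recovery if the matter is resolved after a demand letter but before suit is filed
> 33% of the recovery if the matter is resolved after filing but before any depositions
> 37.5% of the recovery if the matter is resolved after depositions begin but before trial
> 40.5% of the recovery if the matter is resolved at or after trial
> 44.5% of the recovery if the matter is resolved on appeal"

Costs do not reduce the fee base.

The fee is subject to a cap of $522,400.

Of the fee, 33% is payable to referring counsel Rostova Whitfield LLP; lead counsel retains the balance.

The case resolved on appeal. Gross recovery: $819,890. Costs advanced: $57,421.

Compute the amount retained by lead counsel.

Fee base is the gross recovery, $819,890; costs are reimbursed separately.
The matter resolved on appeal, so the 44.5% rate applies.
$819,890 × 44.5% = $364,851.05
$364,851.05 is under the $522,400 cap.
Referral share: 33% of $364,851.05 = $120,400.85; lead counsel retains $364,851.05 − $120,400.85 = $244,450.20.

$244,450.20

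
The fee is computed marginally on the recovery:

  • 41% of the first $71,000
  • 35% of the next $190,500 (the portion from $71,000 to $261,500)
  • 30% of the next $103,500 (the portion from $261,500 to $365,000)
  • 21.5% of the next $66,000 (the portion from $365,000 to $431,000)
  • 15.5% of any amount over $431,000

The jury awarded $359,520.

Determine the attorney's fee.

First $71,000 at 41% = $29,110.00
Next $190,500 at 35% = $66,675.00
Remaining $98,020 at 30% = $29,406.00
Fee: $29,110.00 + $66,675.00 + $29,406.00 = $125,191.00

$125,191.00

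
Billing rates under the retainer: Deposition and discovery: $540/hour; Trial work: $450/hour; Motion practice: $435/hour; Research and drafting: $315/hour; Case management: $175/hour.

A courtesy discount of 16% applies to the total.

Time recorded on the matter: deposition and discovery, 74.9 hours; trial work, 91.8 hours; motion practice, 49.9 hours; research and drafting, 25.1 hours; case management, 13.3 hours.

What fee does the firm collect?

Deposition and discovery: 74.9 × $540 = $40,446.00
Trial work: 91.8 × $450 = $41,310.00
Motion practice: 49.9 × $435 = $21,706.50
Research and drafting: 25.1 × $315 = $7,906.50
Case management: 13.3 × $175 = $2,327.50
Subtotal: $113,696.50
Less 16% discount: −$18,191.44
Total: $113,696.50 − $18,191.44 = $95,505.06

$95,505.06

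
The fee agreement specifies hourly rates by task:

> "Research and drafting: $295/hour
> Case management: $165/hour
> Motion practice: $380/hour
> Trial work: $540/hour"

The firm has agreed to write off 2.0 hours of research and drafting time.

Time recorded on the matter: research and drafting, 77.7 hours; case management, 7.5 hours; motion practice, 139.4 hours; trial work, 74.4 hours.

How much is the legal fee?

$116,717.00

Research and drafting: 77.7 × $295 = $22,921.50
Case management: 7.5 × $165 = $1,237.50
Motion practice: 139.4 × $380 = $52,972.00
Trial work: 74.4 × $540 = $40,176.00
Subtotal: $117,307.00
Write-off: 2.0 × $295 = $590.00
Total: $117,307.00 − $590.00 = $116,717.00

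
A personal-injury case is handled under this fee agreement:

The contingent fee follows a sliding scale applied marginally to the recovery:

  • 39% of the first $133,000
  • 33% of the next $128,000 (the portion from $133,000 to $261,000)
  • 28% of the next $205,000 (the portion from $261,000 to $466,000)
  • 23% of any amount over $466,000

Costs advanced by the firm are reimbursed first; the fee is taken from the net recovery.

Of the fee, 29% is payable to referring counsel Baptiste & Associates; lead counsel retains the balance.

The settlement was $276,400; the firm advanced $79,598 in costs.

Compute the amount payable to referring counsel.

$21,148.15

Fee base (net of costs): $276,400 − $79,598 = $196,802
First $133,000 at 39% = $51,870.00
Remaining $63,802 at 33% = $21,054.66
Fee: $51,870.00 + $21,054.66 = $72,924.66
Referral share: 29% of $72,924.66 = $21,148.15; lead counsel retains $72,924.66 − $21,148.15 = $51,776.51.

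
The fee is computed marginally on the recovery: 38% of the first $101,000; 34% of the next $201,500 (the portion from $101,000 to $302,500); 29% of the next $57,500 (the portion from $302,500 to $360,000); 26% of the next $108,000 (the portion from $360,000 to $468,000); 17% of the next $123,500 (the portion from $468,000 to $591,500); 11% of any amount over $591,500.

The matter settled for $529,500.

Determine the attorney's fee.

$162,100.00

First $101,000 at 38% = $38,380.00
Next $201,500 at 34% = $68,510.00
Next $57,500 at 29% = $16,675.00
Next $108,000 at 26% = $28,080.00
Remaining $61,500 at 17% = $10,455.00
Fee: $38,380.00 + $68,510.00 + $16,675.00 + $28,080.00 + $10,455.00 = $162,100.00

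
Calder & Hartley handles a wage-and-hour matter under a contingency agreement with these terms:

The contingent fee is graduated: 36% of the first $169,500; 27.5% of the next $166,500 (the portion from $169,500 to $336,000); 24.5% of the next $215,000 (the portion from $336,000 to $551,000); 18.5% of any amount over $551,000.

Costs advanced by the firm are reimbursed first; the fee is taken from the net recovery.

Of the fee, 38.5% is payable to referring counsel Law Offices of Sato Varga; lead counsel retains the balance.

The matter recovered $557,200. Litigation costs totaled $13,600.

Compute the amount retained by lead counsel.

$96,966.74

Fee base (net of costs): $557,200 − $13,600 = $543,600
First $169,500 at 36% = $61,020.00
Next $166,500 at 27.5% = $45,787.50
Remaining $207,600 at 24.5% = $50,862.00
Fee: $61,020.00 + $45,787.50 + $50,862.00 = $157,669.50
Referral share: 38.5% of $157,669.50 = $60,702.76; lead counsel retains $157,669.50 − $60,702.76 = $96,966.74.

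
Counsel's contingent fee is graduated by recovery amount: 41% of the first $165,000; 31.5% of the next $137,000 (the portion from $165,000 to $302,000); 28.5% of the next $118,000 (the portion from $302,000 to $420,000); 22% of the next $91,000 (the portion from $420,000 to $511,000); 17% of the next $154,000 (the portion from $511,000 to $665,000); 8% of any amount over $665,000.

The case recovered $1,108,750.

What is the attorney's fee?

First $165,000 at 41% = $67,650.00
Next $137,000 at 31.5% = $43,155.00
Next $118,000 at 28.5% = $33,630.00
Next $91,000 at 22% = $20,020.00
Next $154,000 at 17% = $26,180.00
Remaining $443,750 at 8% = $35,500.00
Fee: $67,650.00 + $43,155.00 + $33,630.00 + $20,020.00 + $26,180.00 + $35,500.00 = $226,135.00

$226,135.00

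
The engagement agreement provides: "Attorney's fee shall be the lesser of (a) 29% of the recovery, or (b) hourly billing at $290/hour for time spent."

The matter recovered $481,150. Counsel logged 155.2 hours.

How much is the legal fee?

$45,008.00

(a) 29% of $481,150 = $139,533.50
(b) 155.2 × $290 = $45,008.00
The lesser is (b): $45,008.00.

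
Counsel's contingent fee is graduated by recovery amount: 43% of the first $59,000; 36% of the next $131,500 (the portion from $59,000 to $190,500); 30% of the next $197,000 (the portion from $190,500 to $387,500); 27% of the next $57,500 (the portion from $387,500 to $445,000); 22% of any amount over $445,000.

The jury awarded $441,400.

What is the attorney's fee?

$146,363.00

First $59,000 at 43% = $25,370.00
Next $131,500 at 36% = $47,340.00
Next $197,000 at 30% = $59,100.00
Remaining $53,900 at 27% = $14,553.00
Fee: $25,370.00 + $47,340.00 + $59,100.00 + $14,553.00 = $146,363.00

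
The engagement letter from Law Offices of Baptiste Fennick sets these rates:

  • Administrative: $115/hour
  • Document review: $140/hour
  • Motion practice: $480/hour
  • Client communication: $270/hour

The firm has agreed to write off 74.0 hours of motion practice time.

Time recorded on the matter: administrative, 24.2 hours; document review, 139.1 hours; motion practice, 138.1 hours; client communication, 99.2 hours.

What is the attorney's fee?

Administrative: 24.2 × $115 = $2,783.00
Document review: 139.1 × $140 = $19,474.00
Motion practice: 138.1 × $480 = $66,288.00
Client communication: 99.2 × $270 = $26,784.00
Subtotal: $115,329.00
Write-off: 74.0 × $480 = $35,520.00
Total: $115,329.00 − $35,520.00 = $79,809.00

$79,809.00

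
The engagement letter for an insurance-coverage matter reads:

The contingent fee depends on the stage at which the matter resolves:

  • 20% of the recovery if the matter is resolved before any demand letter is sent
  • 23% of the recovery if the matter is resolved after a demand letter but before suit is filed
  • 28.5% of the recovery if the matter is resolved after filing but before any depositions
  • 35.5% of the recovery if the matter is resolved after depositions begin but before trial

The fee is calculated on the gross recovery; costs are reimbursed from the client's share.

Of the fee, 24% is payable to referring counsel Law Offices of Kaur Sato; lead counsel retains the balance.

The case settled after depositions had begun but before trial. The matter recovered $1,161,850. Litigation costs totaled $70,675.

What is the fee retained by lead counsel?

Fee base is the gross recovery, $1,161,850; costs are reimbursed separately.
The matter settled after depositions had begun but before trial, so the 35.5% rate applies.
$1,161,850 × 35.5% = $412,456.75
Referral share: 24% of $412,456.75 = $98,989.62; lead counsel retains $412,456.75 − $98,989.62 = $313,467.13.

$313,467.13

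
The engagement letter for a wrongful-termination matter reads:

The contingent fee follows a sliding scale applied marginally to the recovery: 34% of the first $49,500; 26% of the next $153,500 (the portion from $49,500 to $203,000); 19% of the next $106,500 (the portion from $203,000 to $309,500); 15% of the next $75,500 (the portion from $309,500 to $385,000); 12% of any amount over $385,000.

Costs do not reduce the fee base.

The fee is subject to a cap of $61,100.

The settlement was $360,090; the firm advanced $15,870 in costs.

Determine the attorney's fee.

$61,100.00

Fee base is the gross recovery, $360,090; costs are reimbursed separately.
First $49,500 at 34% = $16,830.00
Next $153,500 at 26% = $39,910.00
Next $106,500 at 19% = $20,235.00
Remaining $50,590 at 15% = $7,588.50
Fee: $16,830.00 + $39,910.00 + $20,235.00 + $7,588.50 = $84,563.50
$84,563.50 exceeds the $61,100 cap, so the fee is capped at $61,100.00.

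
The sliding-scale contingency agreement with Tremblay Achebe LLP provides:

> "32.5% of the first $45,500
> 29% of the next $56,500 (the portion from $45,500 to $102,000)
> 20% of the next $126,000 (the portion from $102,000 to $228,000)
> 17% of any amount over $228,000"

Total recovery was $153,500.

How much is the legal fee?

$41,472.50

First $45,500 at 32.5% = $14,787.50
Next $56,500 at 29% = $16,385.00
Remaining $51,500 at 20% = $10,300.00
Fee: $14,787.50 + $16,385.00 + $10,300.00 = $41,472.50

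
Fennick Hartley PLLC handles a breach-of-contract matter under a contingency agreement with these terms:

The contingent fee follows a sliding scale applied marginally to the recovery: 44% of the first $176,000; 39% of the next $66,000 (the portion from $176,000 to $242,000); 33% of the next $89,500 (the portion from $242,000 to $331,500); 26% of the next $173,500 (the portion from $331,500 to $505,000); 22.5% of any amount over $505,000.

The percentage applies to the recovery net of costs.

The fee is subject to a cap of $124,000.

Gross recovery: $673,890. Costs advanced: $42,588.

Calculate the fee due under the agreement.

Fee base (net of costs): $673,890 − $42,588 = $631,302
First $176,000 at 44% = $77,440.00
Next $66,000 at 39% = $25,740.00
Next $89,500 at 33% = $29,535.00
Next $173,500 at 26% = $45,110.00
Remaining $126,302 at 22.5% = $28,417.95
Fee: $77,440.00 + $25,740.00 + $29,535.00 + $45,110.00 + $28,417.95 = $206,242.95
$206,242.95 exceeds the $124,000 cap, so the fee is capped at $124,000.00.

$124,000.00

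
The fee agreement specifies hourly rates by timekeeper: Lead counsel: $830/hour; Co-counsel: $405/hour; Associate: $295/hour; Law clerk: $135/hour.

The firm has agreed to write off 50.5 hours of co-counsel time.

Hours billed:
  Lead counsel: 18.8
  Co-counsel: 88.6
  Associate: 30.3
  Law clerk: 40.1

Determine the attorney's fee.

$45,386.50

Lead counsel: 18.8 × $830 = $15,604.00
Co-counsel: 88.6 × $405 = $35,883.00
Associate: 30.3 × $295 = $8,938.50
Law clerk: 40.1 × $135 = $5,413.50
Subtotal: $65,839.00
Write-off: 50.5 × $405 = $20,452.50
Total: $65,839.00 − $20,452.50 = $45,386.50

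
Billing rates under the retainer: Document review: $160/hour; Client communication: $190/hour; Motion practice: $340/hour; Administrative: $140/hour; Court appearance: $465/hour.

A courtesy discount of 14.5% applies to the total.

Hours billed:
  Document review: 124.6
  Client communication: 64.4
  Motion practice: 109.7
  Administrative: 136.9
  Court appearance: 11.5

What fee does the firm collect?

$80,355.89

Document review: 124.6 × $160 = $19,936.00
Client communication: 64.4 × $190 = $12,236.00
Motion practice: 109.7 × $340 = $37,298.00
Administrative: 136.9 × $140 = $19,166.00
Court appearance: 11.5 × $465 = $5,347.50
Subtotal: $93,983.50
Less 14.5% discount: −$13,627.61
Total: $93,983.50 − $13,627.61 = $80,355.89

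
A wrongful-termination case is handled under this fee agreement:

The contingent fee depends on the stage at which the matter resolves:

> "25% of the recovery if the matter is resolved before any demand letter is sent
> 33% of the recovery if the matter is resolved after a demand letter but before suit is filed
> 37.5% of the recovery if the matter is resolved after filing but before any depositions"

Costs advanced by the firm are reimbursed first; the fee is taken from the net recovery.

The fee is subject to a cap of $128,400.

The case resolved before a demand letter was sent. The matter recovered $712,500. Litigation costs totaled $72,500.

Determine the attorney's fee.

$128,400.00

Fee base (net of costs): $712,500 − $72,500 = $640,000
The matter resolved before a demand letter was sent, so the 25% rate applies.
$640,000 × 25% = $160,000.00
$160,000.00 exceeds the $128,400 cap, so the fee is capped at $128,400.00.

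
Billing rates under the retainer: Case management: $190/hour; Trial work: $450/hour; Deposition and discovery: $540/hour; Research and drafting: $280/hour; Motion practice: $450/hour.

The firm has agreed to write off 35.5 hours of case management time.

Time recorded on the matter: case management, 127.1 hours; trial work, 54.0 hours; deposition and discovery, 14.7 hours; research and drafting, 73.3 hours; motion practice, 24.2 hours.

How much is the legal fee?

Case management: 127.1 × $190 = $24,149.00
Trial work: 54.0 × $450 = $24,300.00
Deposition and discovery: 14.7 × $540 = $7,938.00
Research and drafting: 73.3 × $280 = $20,524.00
Motion practice: 24.2 × $450 = $10,890.00
Subtotal: $87,801.00
Write-off: 35.5 × $190 = $6,745.00
Total: $87,801.00 − $6,745.00 = $81,056.00

$81,056.00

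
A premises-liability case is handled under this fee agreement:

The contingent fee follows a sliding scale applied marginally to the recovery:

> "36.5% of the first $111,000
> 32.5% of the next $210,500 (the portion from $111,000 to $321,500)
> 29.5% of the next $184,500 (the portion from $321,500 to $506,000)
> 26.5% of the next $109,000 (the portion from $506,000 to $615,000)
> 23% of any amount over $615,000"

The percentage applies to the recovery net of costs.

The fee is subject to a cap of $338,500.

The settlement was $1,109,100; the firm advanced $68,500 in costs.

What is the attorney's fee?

Fee base (net of costs): $1,109,100 − $68,500 = $1,040,600
First $111,000 at 36.5% = $40,515.00
Next $210,500 at 32.5% = $68,412.50
Next $184,500 at 29.5% = $54,427.50
Next $109,000 at 26.5% = $28,885.00
Remaining $425,600 at 23% = $97,888.00
Fee: $40,515.00 + $68,412.50 + $54,427.50 + $28,885.00 + $97,888.00 = $290,128.00
$290,128.00 is under the $338,500 cap.

$290,128.00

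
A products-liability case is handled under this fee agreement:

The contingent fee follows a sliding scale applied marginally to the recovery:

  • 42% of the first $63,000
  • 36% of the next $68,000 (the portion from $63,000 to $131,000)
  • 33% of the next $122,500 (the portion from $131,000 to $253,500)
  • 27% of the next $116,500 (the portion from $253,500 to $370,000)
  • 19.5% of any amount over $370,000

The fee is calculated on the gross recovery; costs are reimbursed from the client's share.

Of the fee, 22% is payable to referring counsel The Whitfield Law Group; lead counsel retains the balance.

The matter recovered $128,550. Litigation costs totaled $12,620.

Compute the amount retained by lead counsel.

$39,045.24

Fee base is the gross recovery, $128,550; costs are reimbursed separately.
First $63,000 at 42% = $26,460.00
Remaining $65,550 at 36% = $23,598.00
Fee: $26,460.00 + $23,598.00 = $50,058.00
Referral share: 22% of $50,058.00 = $11,012.76; lead counsel retains $50,058.00 − $11,012.76 = $39,045.24.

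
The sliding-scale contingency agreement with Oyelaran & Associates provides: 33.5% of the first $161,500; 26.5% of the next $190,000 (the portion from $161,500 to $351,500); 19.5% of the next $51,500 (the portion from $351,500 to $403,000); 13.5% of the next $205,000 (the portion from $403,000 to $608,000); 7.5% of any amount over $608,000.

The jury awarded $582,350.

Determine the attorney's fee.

First $161,500 at 33.5% = $54,102.50
Next $190,000 at 26.5% = $50,350.00
Next $51,500 at 19.5% = $10,042.50
Remaining $179,350 at 13.5% = $24,212.25
Fee: $54,102.50 + $50,350.00 + $10,042.50 + $24,212.25 = $138,707.25

$138,707.25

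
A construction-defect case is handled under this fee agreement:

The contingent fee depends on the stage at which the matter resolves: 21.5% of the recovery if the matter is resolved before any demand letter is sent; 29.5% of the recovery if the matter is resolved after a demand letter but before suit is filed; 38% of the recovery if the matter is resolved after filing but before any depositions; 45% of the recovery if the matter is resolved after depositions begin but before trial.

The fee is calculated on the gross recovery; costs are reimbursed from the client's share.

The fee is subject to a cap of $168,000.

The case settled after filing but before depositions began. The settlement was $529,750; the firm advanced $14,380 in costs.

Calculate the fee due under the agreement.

Fee base is the gross recovery, $529,750; costs are reimbursed separately.
The matter settled after filing but before depositions began, so the 38% rate applies.
$529,750 × 38% = $201,305.00
$201,305.00 exceeds the $168,000 cap, so the fee is capped at $168,000.00.

$168,000.00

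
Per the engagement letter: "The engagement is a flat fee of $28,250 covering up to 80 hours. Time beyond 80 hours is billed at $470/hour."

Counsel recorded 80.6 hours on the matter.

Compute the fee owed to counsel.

$28,532.00

Flat fee: $28,250.00
Excess hours: 80.6 − 80 = 0.6
Overrun: 0.6 × $470 = $282.00
Total: $28,250.00 + $282.00 = $28,532.00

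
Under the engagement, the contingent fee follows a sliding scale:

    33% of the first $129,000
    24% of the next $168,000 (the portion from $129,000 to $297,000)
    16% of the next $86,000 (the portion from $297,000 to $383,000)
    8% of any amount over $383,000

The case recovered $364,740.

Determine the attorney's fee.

$93,728.40

First $129,000 at 33% = $42,570.00
Next $168,000 at 24% = $40,320.00
Remaining $67,740 at 16% = $10,838.40
Fee: $42,570.00 + $40,320.00 + $10,838.40 = $93,728.40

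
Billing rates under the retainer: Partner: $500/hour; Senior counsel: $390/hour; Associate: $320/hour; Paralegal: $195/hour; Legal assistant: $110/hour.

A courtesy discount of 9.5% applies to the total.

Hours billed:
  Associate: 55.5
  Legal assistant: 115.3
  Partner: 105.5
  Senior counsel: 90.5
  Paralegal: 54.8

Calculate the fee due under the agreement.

$116,902.47

Partner: 105.5 × $500 = $52,750.00
Senior counsel: 90.5 × $390 = $35,295.00
Associate: 55.5 × $320 = $17,760.00
Paralegal: 54.8 × $195 = $10,686.00
Legal assistant: 115.3 × $110 = $12,683.00
Subtotal: $129,174.00
Less 9.5% discount: −$12,271.53
Total: $129,174.00 − $12,271.53 = $116,902.47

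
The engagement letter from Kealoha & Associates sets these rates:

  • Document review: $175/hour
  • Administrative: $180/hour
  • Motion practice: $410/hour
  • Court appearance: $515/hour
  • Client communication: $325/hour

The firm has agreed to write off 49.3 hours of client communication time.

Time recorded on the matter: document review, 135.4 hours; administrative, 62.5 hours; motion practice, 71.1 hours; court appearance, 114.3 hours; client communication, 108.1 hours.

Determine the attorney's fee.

Document review: 135.4 × $175 = $23,695.00
Administrative: 62.5 × $180 = $11,250.00
Motion practice: 71.1 × $410 = $29,151.00
Court appearance: 114.3 × $515 = $58,864.50
Client communication: 108.1 × $325 = $35,132.50
Subtotal: $158,093.00
Write-off: 49.3 × $325 = $16,022.50
Total: $158,093.00 − $16,022.50 = $142,070.50

$142,070.50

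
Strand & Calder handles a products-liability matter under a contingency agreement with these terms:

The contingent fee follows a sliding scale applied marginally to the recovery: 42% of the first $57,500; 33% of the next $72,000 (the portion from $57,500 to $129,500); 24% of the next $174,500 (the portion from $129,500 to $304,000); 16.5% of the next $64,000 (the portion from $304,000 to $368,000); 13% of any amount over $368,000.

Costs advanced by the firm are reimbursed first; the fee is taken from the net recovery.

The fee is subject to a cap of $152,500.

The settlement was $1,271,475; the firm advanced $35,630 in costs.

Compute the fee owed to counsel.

$152,500.00

Fee base (net of costs): $1,271,475 − $35,630 = $1,235,845
First $57,500 at 42% = $24,150.00
Next $72,000 at 33% = $23,760.00
Next $174,500 at 24% = $41,880.00
Next $64,000 at 16.5% = $10,560.00
Remaining $867,845 at 13% = $112,819.85
Fee: $24,150.00 + $23,760.00 + $41,880.00 + $10,560.00 + $112,819.85 = $213,169.85
$213,169.85 exceeds the $152,500 cap, so the fee is capped at $152,500.00.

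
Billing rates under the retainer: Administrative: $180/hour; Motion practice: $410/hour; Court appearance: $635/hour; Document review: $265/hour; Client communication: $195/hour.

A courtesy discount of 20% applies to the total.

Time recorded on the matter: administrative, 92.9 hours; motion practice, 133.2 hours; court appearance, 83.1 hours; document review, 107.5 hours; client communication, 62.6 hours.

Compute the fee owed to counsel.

$131,837.60

Administrative: 92.9 × $180 = $16,722.00
Motion practice: 133.2 × $410 = $54,612.00
Court appearance: 83.1 × $635 = $52,768.50
Document review: 107.5 × $265 = $28,487.50
Client communication: 62.6 × $195 = $12,207.00
Subtotal: $164,797.00
Less 20% discount: −$32,959.40
Total: $164,797.00 − $32,959.40 = $131,837.60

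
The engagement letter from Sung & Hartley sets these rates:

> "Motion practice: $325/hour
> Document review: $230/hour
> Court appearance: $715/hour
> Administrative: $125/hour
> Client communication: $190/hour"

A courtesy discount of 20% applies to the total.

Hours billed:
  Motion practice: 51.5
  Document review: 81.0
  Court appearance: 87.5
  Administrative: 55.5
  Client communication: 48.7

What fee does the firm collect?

$91,296.40

Motion practice: 51.5 × $325 = $16,737.50
Document review: 81.0 × $230 = $18,630.00
Court appearance: 87.5 × $715 = $62,562.50
Administrative: 55.5 × $125 = $6,937.50
Client communication: 48.7 × $190 = $9,253.00
Subtotal: $114,120.50
Less 20% discount: −$22,824.10
Total: $114,120.50 − $22,824.10 = $91,296.40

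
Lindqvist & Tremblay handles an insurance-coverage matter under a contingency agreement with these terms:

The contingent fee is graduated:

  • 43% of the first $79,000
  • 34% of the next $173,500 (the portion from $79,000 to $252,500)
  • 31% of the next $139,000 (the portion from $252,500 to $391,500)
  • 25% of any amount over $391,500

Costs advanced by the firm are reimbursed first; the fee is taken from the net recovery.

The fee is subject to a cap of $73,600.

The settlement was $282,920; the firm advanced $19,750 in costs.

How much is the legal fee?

$73,600.00

Fee base (net of costs): $282,920 − $19,750 = $263,170
First $79,000 at 43% = $33,970.00
Next $173,500 at 34% = $58,990.00
Remaining $10,670 at 31% = $3,307.70
Fee: $33,970.00 + $58,990.00 + $3,307.70 = $96,267.70
$96,267.70 exceeds the $73,600 cap, so the fee is capped at $73,600.00.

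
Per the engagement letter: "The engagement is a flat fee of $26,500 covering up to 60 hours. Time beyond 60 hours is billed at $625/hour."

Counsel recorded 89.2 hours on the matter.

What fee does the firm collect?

$44,750.00

Flat fee: $26,500.00
Excess hours: 89.2 − 60 = 29.2
Overrun: 29.2 × $625 = $18,250.00
Total: $26,500.00 + $18,250.00 = $44,750.00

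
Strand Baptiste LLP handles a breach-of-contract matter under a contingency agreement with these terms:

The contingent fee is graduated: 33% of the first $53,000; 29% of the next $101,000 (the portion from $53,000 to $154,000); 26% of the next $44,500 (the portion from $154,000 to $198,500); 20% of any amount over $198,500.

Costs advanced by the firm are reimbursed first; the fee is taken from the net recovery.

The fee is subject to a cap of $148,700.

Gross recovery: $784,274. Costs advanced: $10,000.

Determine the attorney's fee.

Fee base (net of costs): $784,274 − $10,000 = $774,274
First $53,000 at 33% = $17,490.00
Next $101,000 at 29% = $29,290.00
Next $44,500 at 26% = $11,570.00
Remaining $575,774 at 20% = $115,154.80
Fee: $17,490.00 + $29,290.00 + $11,570.00 + $115,154.80 = $173,504.80
$173,504.80 exceeds the $148,700 cap, so the fee is capped at $148,700.00.

$148,700.00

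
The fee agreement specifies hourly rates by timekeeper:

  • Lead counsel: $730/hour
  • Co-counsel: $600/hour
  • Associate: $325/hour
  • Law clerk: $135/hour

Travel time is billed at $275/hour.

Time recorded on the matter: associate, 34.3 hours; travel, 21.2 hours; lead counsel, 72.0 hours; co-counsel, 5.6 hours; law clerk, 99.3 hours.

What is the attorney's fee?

$86,303.00

Lead counsel: 72.0 × $730 = $52,560.00
Co-counsel: 5.6 × $600 = $3,360.00
Associate: 34.3 × $325 = $11,147.50
Law clerk: 99.3 × $135 = $13,405.50
Subtotal: $52,560.00 + $3,360.00 + $11,147.50 + $13,405.50 = $80,473.00
Travel: 21.2 × $275 = $5,830.00
Total: $80,473.00 + $5,830.00 = $86,303.00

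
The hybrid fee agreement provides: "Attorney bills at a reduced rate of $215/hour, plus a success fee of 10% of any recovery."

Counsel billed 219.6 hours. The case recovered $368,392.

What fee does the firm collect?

Hourly: 219.6 × $215 = $47,214.00
Success fee: 10% of $368,392 = $36,839.20
Total: $47,214.00 + $36,839.20 = $84,053.20

$84,053.20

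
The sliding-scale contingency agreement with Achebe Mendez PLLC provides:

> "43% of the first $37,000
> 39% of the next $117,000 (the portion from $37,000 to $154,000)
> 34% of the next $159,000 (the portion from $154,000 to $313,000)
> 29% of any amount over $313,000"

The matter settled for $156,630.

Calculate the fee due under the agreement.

$62,434.20

First $37,000 at 43% = $15,910.00
Next $117,000 at 39% = $45,630.00
Remaining $2,630 at 34% = $894.20
Fee: $15,910.00 + $45,630.00 + $894.20 = $62,434.20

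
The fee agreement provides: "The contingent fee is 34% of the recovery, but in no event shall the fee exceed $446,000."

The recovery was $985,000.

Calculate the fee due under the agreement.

34% of $985,000 = $334,900.00
That is under the $446,000 cap.

$334,900.00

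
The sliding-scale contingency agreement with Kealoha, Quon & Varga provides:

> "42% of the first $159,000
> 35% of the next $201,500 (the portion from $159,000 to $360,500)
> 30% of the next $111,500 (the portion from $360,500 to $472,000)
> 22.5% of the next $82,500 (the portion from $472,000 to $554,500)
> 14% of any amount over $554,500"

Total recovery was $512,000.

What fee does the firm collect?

$179,755.00

First $159,000 at 42% = $66,780.00
Next $201,500 at 35% = $70,525.00
Next $111,500 at 30% = $33,450.00
Remaining $40,000 at 22.5% = $9,000.00
Fee: $66,780.00 + $70,525.00 + $33,450.00 + $9,000.00 = $179,755.00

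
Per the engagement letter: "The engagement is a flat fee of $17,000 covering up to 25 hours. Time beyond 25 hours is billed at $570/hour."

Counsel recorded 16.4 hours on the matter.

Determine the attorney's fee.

$17,000.00

16.4 hours is within the 25-hour scope; only the flat fee applies.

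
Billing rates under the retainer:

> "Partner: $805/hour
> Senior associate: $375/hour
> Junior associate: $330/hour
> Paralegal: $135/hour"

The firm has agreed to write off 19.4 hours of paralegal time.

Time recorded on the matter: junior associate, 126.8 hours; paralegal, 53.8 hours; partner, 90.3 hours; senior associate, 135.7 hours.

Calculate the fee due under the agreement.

Partner: 90.3 × $805 = $72,691.50
Senior associate: 135.7 × $375 = $50,887.50
Junior associate: 126.8 × $330 = $41,844.00
Paralegal: 53.8 × $135 = $7,263.00
Subtotal: $172,686.00
Write-off: 19.4 × $135 = $2,619.00
Total: $172,686.00 − $2,619.00 = $170,067.00

$170,067.00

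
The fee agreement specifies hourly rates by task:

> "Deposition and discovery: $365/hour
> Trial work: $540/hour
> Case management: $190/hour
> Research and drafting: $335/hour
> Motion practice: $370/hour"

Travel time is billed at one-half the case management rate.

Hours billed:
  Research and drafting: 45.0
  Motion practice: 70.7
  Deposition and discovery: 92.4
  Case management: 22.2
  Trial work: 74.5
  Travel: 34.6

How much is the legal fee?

Deposition and discovery: 92.4 × $365 = $33,726.00
Trial work: 74.5 × $540 = $40,230.00
Case management: 22.2 × $190 = $4,218.00
Research and drafting: 45.0 × $335 = $15,075.00
Motion practice: 70.7 × $370 = $26,159.00
Subtotal: $33,726.00 + $40,230.00 + $4,218.00 + $15,075.00 + $26,159.00 = $119,408.00
Travel: 34.6 × ($190 ÷ 2) = 34.6 × $95.00 = $3,287.00
Total: $119,408.00 + $3,287.00 = $122,695.00

$122,695.00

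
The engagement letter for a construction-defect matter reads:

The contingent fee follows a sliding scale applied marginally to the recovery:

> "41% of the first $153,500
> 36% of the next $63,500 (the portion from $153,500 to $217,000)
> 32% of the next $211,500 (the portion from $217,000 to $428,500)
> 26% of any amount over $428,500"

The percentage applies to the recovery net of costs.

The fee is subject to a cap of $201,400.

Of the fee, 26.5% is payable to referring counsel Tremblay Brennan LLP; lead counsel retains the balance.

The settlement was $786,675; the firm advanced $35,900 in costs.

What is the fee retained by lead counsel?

Fee base (net of costs): $786,675 − $35,900 = $750,775
First $153,500 at 41% = $62,935.00
Next $63,500 at 36% = $22,860.00
Next $211,500 at 32% = $67,680.00
Remaining $322,275 at 26% = $83,791.50
Fee: $62,935.00 + $22,860.00 + $67,680.00 + $83,791.50 = $237,266.50
$237,266.50 exceeds the $201,400 cap, so the fee is capped at $201,400.00.
Referral share: 26.5% of $201,400.00 = $53,371.00; lead counsel retains $201,400.00 − $53,371.00 = $148,029.00.

$148,029.00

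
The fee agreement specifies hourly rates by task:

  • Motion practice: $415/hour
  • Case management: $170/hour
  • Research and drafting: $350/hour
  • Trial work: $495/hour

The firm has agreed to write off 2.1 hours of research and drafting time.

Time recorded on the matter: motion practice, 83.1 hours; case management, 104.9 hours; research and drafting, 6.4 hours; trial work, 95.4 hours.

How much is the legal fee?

$101,047.50

Motion practice: 83.1 × $415 = $34,486.50
Case management: 104.9 × $170 = $17,833.00
Research and drafting: 6.4 × $350 = $2,240.00
Trial work: 95.4 × $495 = $47,223.00
Subtotal: $101,782.50
Write-off: 2.1 × $350 = $735.00
Total: $101,782.50 − $735.00 = $101,047.50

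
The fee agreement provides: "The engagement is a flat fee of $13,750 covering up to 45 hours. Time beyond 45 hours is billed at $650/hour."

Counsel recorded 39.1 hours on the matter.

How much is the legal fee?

39.1 hours is within the 45-hour scope; only the flat fee applies.

$13,750.00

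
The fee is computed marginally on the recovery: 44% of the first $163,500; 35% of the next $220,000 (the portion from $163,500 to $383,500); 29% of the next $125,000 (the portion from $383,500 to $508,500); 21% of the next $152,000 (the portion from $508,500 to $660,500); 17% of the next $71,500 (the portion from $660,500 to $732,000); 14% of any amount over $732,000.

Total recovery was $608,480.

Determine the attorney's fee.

First $163,500 at 44% = $71,940.00
Next $220,000 at 35% = $77,000.00
Next $125,000 at 29% = $36,250.00
Remaining $99,980 at 21% = $20,995.80
Fee: $71,940.00 + $77,000.00 + $36,250.00 + $20,995.80 = $206,185.80

$206,185.80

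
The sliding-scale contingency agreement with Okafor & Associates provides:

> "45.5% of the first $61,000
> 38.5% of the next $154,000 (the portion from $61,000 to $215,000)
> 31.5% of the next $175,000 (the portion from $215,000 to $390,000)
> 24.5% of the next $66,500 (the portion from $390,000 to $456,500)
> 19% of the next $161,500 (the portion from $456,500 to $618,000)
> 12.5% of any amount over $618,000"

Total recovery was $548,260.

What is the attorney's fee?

$175,896.90

First $61,000 at 45.5% = $27,755.00
Next $154,000 at 38.5% = $59,290.00
Next $175,000 at 31.5% = $55,125.00
Next $66,500 at 24.5% = $16,292.50
Remaining $91,760 at 19% = $17,434.40
Fee: $27,755.00 + $59,290.00 + $55,125.00 + $16,292.50 + $17,434.40 = $175,896.90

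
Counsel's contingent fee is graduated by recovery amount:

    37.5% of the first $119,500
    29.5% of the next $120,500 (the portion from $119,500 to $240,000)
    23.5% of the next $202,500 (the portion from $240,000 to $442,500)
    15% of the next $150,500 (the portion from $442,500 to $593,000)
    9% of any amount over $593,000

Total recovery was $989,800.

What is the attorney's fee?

First $119,500 at 37.5% = $44,812.50
Next $120,500 at 29.5% = $35,547.50
Next $202,500 at 23.5% = $47,587.50
Next $150,500 at 15% = $22,575.00
Remaining $396,800 at 9% = $35,712.00
Fee: $44,812.50 + $35,547.50 + $47,587.50 + $22,575.00 + $35,712.00 = $186,234.50

$186,234.50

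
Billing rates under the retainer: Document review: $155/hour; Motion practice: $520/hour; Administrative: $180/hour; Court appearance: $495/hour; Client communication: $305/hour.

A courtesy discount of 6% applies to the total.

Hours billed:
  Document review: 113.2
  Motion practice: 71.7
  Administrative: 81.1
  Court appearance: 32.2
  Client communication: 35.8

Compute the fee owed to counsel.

Document review: 113.2 × $155 = $17,546.00
Motion practice: 71.7 × $520 = $37,284.00
Administrative: 81.1 × $180 = $14,598.00
Court appearance: 32.2 × $495 = $15,939.00
Client communication: 35.8 × $305 = $10,919.00
Subtotal: $96,286.00
Less 6% discount: −$5,777.16
Total: $96,286.00 − $5,777.16 = $90,508.84

$90,508.84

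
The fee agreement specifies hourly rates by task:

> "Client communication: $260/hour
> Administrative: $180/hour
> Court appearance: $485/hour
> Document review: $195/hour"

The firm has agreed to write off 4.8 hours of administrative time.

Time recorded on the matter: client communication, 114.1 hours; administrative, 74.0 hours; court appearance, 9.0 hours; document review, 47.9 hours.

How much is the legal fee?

$55,827.50

Client communication: 114.1 × $260 = $29,666.00
Administrative: 74.0 × $180 = $13,320.00
Court appearance: 9.0 × $485 = $4,365.00
Document review: 47.9 × $195 = $9,340.50
Subtotal: $56,691.50
Write-off: 4.8 × $180 = $864.00
Total: $56,691.50 − $864.00 = $55,827.50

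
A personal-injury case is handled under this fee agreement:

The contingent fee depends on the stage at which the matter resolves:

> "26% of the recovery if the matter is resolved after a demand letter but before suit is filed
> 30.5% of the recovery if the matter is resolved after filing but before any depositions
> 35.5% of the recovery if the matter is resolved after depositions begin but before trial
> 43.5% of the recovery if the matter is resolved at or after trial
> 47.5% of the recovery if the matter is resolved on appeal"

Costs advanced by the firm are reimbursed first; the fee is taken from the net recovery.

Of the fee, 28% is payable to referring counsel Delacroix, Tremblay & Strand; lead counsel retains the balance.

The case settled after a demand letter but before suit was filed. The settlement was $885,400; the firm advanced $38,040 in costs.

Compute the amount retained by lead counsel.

Fee base (net of costs): $885,400 − $38,040 = $847,360
The matter settled after a demand letter but before suit was filed, so the 26% rate applies.
$847,360 × 26% = $220,313.60
Referral share: 28% of $220,313.60 = $61,687.81; lead counsel retains $220,313.60 − $61,687.81 = $158,625.79.

$158,625.79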